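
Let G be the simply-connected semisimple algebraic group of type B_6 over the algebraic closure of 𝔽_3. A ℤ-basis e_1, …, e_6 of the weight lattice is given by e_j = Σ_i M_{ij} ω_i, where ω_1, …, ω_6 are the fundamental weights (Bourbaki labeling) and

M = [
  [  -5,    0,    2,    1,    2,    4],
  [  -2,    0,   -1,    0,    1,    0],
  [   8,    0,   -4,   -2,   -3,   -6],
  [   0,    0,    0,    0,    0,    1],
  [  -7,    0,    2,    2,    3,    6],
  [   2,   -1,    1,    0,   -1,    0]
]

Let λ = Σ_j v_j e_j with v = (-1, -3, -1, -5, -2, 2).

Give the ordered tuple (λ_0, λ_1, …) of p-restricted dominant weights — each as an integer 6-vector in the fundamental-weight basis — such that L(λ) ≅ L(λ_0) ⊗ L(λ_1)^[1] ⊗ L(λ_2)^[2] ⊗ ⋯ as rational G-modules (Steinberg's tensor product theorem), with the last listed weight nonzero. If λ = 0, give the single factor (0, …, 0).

Compute c_i = Σ_j M_{ij} v_j with v = (-1, -3, -1, -5, -2, 2):
  c_1 = (-5)·(-1) + (0)·(-3) + (2)·(-1) + (1)·(-5) + (2)·(-2) + 4·2 = 2
  c_2 = (-2)·(-1) + (0)·(-3) + (-1)·(-1) + (0)·(-5) + (1)·(-2) + 0·2 = 1
  c_3 = (8)·(-1) + (0)·(-3) + (-4)·(-1) + (-2)·(-5) + (-3)·(-2) + (-6)·(2) = 0
  c_4 = (0)·(-1) + (0)·(-3) + (0)·(-1) + (0)·(-5) + (0)·(-2) + 1·2 = 2
  c_5 = (-7)·(-1) + (0)·(-3) + (2)·(-1) + (2)·(-5) + (3)·(-2) + 6·2 = 1
  c_6 = (2)·(-1) + (-1)·(-3) + (1)·(-1) + (0)·(-5) + (-1)·(-2) + 0·2 = 2
Base-3 expansion of each c_i:
  c_1 = 2 = 2·3^0
  c_2 = 1 = 1·3^0
  c_3 = 0
  c_4 = 2 = 2·3^0
  c_5 = 1 = 1·3^0
  c_6 = 2 = 2·3^0
p-restricted factor λ_0 = (2, 1, 0, 2, 1, 2)

((2, 1, 0, 2, 1, 2),)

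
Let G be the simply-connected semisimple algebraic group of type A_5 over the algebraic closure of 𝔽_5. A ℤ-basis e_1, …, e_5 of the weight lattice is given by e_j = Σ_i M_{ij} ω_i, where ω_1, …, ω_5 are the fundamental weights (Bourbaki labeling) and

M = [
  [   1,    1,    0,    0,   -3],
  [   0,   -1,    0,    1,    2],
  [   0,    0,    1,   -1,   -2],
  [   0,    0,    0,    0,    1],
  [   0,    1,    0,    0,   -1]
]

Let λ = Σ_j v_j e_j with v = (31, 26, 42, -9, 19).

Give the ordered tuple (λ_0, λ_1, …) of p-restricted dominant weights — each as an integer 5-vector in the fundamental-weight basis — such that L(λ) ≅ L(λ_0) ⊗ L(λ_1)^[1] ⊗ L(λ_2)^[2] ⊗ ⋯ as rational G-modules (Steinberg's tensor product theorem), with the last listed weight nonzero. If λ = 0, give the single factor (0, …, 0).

((0, 3, 3, 4, 2), (0, 0, 2, 3, 1))

Converting to the ω-basis (c_i = row i of M dotted with v = (31, 26, 42, -9, 19)):
  c_1 = (1)·(31) + (1)·(26) + (0)·(42) + (0)·(-9) + (-3)·(19) = 0
  c_2 = (0)·(31) + (-1)·(26) + (0)·(42) + (1)·(-9) + (2)·(19) = 3
  c_3 = (0)·(31) + (0)·(26) + (1)·(42) + (-1)·(-9) + (-2)·(19) = 13
  c_4 = (0)·(31) + (0)·(26) + (0)·(42) + (0)·(-9) + (1)·(19) = 19
  c_5 = (0)·(31) + (1)·(26) + (0)·(42) + (0)·(-9) + (-1)·(19) = 7
Base-5 expansion of each c_i:
  c_1 = 0
  c_2 = 3 = 3·5^0
  c_3 = 13 = 3·5^0 + 2·5^1
  c_4 = 19 = 4·5^0 + 3·5^1
  c_5 = 7 = 2·5^0 + 1·5^1
λ_0 = (0, 3, 3, 4, 2)
λ_1 = (0, 0, 2, 3, 1)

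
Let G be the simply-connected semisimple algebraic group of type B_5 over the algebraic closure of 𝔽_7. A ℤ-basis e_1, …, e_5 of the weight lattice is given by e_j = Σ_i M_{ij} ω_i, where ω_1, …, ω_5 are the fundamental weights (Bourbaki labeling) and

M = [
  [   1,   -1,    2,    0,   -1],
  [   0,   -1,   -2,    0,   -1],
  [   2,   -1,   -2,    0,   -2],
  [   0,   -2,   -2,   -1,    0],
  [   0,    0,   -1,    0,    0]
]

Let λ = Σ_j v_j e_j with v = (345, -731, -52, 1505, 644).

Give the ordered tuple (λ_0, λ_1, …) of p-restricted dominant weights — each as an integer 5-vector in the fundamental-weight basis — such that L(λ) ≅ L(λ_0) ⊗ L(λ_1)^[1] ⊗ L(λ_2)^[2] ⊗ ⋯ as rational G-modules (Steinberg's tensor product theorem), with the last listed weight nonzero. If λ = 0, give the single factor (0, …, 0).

Converting to the ω-basis (c_i = row i of M dotted with v = (345, -731, -52, 1505, 644)):
  c_1 = 1·345 + (-1)·(-731) + (2)·(-52) + 0·1505 + (-1)·(644) = 328
  c_2 = 0·345 + (-1)·(-731) + (-2)·(-52) + 0·1505 + (-1)·(644) = 191
  c_3 = 2·345 + (-1)·(-731) + (-2)·(-52) + 0·1505 + (-2)·(644) = 237
  c_4 = 0·345 + (-2)·(-731) + (-2)·(-52) + (-1)·(1505) + 0·644 = 61
  c_5 = 0·345 + (0)·(-731) + (-1)·(-52) + 0·1505 + 0·644 = 52
Writing each c_i in base p = 7:
  c_1 = 328 = 6·7^0 + 4·7^1 + 6·7^2
  c_2 = 191 = 2·7^0 + 6·7^1 + 3·7^2
  c_3 = 237 = 6·7^0 + 5·7^1 + 4·7^2
  c_4 = 61 = 5·7^0 + 1·7^1 + 1·7^2
  c_5 = 52 = 3·7^0 + 0·7^1 + 1·7^2
Factor λ_0 = (6, 2, 6, 5, 3)
Factor λ_1 = (4, 6, 5, 1, 0)
Factor λ_2 = (6, 3, 4, 1, 1)

((6, 2, 6, 5, 3), (4, 6, 5, 1, 0), (6, 3, 4, 1, 1))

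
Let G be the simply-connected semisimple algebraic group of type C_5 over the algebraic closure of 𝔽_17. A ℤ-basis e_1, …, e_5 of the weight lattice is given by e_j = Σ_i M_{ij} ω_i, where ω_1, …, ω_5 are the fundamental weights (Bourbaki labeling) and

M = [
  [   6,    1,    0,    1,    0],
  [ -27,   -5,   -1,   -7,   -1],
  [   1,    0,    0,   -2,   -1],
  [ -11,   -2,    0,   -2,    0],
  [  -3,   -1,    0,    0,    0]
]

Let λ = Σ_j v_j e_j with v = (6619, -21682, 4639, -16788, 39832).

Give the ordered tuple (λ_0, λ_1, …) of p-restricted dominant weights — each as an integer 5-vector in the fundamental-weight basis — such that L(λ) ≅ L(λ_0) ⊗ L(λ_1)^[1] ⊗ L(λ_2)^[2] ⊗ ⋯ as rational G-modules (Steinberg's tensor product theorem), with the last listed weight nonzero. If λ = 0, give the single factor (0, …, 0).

ω-coordinates c = M·v, v = (6619, -21682, 4639, -16788, 39832):
  c_1 = (6)·(6619) + (1)·(-21682) + (0)·(4639) + (1)·(-16788) + (0)·(39832) = 1244
  c_2 = (-27)·(6619) + (-5)·(-21682) + (-1)·(4639) + (-7)·(-16788) + (-1)·(39832) = 2742
  c_3 = (1)·(6619) + (0)·(-21682) + (0)·(4639) + (-2)·(-16788) + (-1)·(39832) = 363
  c_4 = (-11)·(6619) + (-2)·(-21682) + (0)·(4639) + (-2)·(-16788) + (0)·(39832) = 4131
  c_5 = (-3)·(6619) + (-1)·(-21682) + (0)·(4639) + (0)·(-16788) + (0)·(39832) = 1825
Writing each c_i in base p = 17:
  c_1 = 1244 = 3·17^0 + 5·17^1 + 4·17^2
  c_2 = 2742 = 5·17^0 + 8·17^1 + 9·17^2
  c_3 = 363 = 6·17^0 + 4·17^1 + 1·17^2
  c_4 = 4131 = 0·17^0 + 5·17^1 + 14·17^2
  c_5 = 1825 = 6·17^0 + 5·17^1 + 6·17^2
λ_0 = (3, 5, 6, 0, 6)
λ_1 = (5, 8, 4, 5, 5)
λ_2 = (4, 9, 1, 14, 6)

((3, 5, 6, 0, 6), (5, 8, 4, 5, 5), (4, 9, 1, 14, 6))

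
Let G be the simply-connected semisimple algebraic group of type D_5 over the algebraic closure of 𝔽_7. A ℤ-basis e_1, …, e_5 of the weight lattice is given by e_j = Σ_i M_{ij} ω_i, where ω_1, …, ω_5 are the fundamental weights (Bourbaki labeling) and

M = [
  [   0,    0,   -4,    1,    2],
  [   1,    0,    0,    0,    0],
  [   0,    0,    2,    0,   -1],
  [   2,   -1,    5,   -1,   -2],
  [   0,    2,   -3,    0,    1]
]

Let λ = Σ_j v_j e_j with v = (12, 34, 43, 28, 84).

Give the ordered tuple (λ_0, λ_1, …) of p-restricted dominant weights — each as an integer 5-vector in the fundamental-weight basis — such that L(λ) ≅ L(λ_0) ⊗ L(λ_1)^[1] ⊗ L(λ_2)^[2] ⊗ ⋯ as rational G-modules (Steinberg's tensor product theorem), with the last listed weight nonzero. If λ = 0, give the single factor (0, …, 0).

((3, 5, 2, 2, 2), (3, 1, 0, 1, 3))

In the fundamental-weight basis, λ has coordinates c = M·v (v = (12, 34, 43, 28, 84)):
  c_1 = 0*12 + 0*34 + -4*43 + 1*28 + 2*84 = 24
  c_2 = 1*12 + 0*34 + 0*43 + 0*28 + 0*84 = 12
  c_3 = 0*12 + 0*34 + 2*43 + 0*28 + -1*84 = 2
  c_4 = 2*12 + -1*34 + 5*43 + -1*28 + -2*84 = 9
  c_5 = 0*12 + 2*34 + -3*43 + 0*28 + 1*84 = 23
Expand coordinatewise in base 7:
  c_1 = 24 = 3·7^0 + 3·7^1
  c_2 = 12 = 5·7^0 + 1·7^1
  c_3 = 2 = 2·7^0
  c_4 = 9 = 2·7^0 + 1·7^1
  c_5 = 23 = 2·7^0 + 3·7^1
Factor λ_0 = (3, 5, 2, 2, 2)
Factor λ_1 = (3, 1, 0, 1, 3)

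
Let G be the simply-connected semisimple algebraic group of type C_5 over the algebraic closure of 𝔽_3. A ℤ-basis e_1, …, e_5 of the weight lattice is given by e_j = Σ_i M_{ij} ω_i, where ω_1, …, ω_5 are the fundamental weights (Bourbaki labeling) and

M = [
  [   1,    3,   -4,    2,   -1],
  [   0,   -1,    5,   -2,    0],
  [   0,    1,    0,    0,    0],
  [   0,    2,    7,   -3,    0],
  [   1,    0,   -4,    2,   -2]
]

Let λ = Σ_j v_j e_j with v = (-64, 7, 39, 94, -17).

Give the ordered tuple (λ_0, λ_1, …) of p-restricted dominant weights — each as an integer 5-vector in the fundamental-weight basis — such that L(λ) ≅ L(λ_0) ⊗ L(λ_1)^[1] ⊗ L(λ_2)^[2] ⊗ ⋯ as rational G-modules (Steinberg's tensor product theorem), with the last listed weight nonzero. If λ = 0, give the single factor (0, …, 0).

In the fundamental-weight basis, λ has coordinates c = M·v (v = (-64, 7, 39, 94, -17)):
  c_1 = (1)·(-64) + 3·7 + (-4)·(39) + 2·94 + (-1)·(-17) = 6
  c_2 = (0)·(-64) + (-1)·(7) + 5·39 + (-2)·(94) + (0)·(-17) = 0
  c_3 = (0)·(-64) + 1·7 + 0·39 + 0·94 + (0)·(-17) = 7
  c_4 = (0)·(-64) + 2·7 + 7·39 + (-3)·(94) + (0)·(-17) = 5
  c_5 = (1)·(-64) + 0·7 + (-4)·(39) + 2·94 + (-2)·(-17) = 2
Writing each c_i in base p = 3:
  c_1 = 6 = 0·3^0 + 2·3^1
  c_2 = 0
  c_3 = 7 = 1·3^0 + 2·3^1
  c_4 = 5 = 2·3^0 + 1·3^1
  c_5 = 2 = 2·3^0
λ_0 = (0, 0, 1, 2, 2)
λ_1 = (2, 0, 2, 1, 0)

((0, 0, 1, 2, 2), (2, 0, 2, 1, 0))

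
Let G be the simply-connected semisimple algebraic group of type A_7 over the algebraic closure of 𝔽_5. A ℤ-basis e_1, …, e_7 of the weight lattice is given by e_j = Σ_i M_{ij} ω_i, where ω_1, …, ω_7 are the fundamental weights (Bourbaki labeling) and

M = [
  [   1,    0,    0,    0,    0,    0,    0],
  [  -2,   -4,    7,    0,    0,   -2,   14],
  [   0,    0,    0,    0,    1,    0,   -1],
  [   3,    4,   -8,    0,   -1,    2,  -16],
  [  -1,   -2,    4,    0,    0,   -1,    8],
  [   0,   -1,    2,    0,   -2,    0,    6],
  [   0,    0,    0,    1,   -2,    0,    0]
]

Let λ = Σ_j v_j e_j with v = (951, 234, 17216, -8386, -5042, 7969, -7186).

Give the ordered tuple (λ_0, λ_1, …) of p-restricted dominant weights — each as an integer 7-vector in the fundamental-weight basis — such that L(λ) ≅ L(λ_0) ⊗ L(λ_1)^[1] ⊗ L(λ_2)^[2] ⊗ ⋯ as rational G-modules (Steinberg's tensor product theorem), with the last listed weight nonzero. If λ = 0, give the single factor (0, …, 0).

((1, 2, 4, 2, 3, 1, 3), (0, 1, 3, 3, 2, 3, 4), (3, 0, 0, 0, 4, 1, 2), (2, 4, 2, 1, 0, 4, 3), (1, 1, 3, 3, 3, 1, 2))

Converting to the ω-basis (c_i = row i of M dotted with v = (951, 234, 17216, -8386, -5042, 7969, -7186)):
  c_1 = 1*951 + 0*234 + 0*17216 + 0*-8386 + 0*-5042 + 0*7969 + 0*-7186 = 951
  c_2 = -2*951 + -4*234 + 7*17216 + 0*-8386 + 0*-5042 + -2*7969 + 14*-7186 = 1132
  c_3 = 0*951 + 0*234 + 0*17216 + 0*-8386 + 1*-5042 + 0*7969 + -1*-7186 = 2144
  c_4 = 3*951 + 4*234 + -8*17216 + 0*-8386 + -1*-5042 + 2*7969 + -16*-7186 = 2017
  c_5 = -1*951 + -2*234 + 4*17216 + 0*-8386 + 0*-5042 + -1*7969 + 8*-7186 = 1988
  c_6 = 0*951 + -1*234 + 2*17216 + 0*-8386 + -2*-5042 + 0*7969 + 6*-7186 = 1166
  c_7 = 0*951 + 0*234 + 0*17216 + 1*-8386 + -2*-5042 + 0*7969 + 0*-7186 = 1698
Writing each c_i in base p = 5:
  c_1 = 951 = 1·5^0 + 0·5^1 + 3·5^2 + 2·5^3 + 1·5^4
  c_2 = 1132 = 2·5^0 + 1·5^1 + 0·5^2 + 4·5^3 + 1·5^4
  c_3 = 2144 = 4·5^0 + 3·5^1 + 0·5^2 + 2·5^3 + 3·5^4
  c_4 = 2017 = 2·5^0 + 3·5^1 + 0·5^2 + 1·5^3 + 3·5^4
  c_5 = 1988 = 3·5^0 + 2·5^1 + 4·5^2 + 0·5^3 + 3·5^4
  c_6 = 1166 = 1·5^0 + 3·5^1 + 1·5^2 + 4·5^3 + 1·5^4
  c_7 = 1698 = 3·5^0 + 4·5^1 + 2·5^2 + 3·5^3 + 2·5^4
λ_0 = (1, 2, 4, 2, 3, 1, 3)
λ_1 = (0, 1, 3, 3, 2, 3, 4)
λ_2 = (3, 0, 0, 0, 4, 1, 2)
λ_3 = (2, 4, 2, 1, 0, 4, 3)
λ_4 = (1, 1, 3, 3, 3, 1, 2)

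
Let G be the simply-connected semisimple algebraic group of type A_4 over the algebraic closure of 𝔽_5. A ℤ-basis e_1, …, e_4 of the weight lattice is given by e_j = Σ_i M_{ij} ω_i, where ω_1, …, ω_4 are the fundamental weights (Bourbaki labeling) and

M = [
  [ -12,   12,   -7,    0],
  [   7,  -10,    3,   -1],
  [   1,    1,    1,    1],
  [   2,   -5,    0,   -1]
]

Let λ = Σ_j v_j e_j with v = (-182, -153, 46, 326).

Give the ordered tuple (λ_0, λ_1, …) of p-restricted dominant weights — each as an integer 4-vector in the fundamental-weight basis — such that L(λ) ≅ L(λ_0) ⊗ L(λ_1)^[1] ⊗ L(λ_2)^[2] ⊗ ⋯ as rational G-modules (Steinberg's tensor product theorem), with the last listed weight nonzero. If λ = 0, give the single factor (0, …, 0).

In the fundamental-weight basis, λ has coordinates c = M·v (v = (-182, -153, 46, 326)):
  c_1 = (-12)·(-182) + (12)·(-153) + (-7)·(46) + 0·326 = 26
  c_2 = (7)·(-182) + (-10)·(-153) + 3·46 + (-1)·(326) = 68
  c_3 = (1)·(-182) + (1)·(-153) + 1·46 + 1·326 = 37
  c_4 = (2)·(-182) + (-5)·(-153) + 0·46 + (-1)·(326) = 75
Writing each c_i in base p = 5:
  c_1 = 26 = 1·5^0 + 0·5^1 + 1·5^2
  c_2 = 68 = 3·5^0 + 3·5^1 + 2·5^2
  c_3 = 37 = 2·5^0 + 2·5^1 + 1·5^2
  c_4 = 75 = 0·5^0 + 0·5^1 + 3·5^2
Factor λ_0 = (1, 3, 2, 0)
Factor λ_1 = (0, 3, 2, 0)
Factor λ_2 = (1, 2, 1, 3)

((1, 3, 2, 0), (0, 3, 2, 0), (1, 2, 1, 3))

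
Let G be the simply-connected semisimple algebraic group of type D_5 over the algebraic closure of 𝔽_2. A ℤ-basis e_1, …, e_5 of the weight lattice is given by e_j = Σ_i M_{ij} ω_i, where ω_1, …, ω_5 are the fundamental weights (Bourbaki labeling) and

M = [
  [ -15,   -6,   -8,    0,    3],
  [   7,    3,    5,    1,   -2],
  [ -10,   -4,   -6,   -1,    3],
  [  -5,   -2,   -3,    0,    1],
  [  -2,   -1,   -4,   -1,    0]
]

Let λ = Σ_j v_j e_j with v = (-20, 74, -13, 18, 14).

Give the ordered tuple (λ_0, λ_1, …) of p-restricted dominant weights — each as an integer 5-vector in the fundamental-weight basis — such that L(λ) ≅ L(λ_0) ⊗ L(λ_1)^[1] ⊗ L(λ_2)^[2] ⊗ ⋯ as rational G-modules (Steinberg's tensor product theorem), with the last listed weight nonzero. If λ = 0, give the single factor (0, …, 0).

Converting to the ω-basis (c_i = row i of M dotted with v = (-20, 74, -13, 18, 14)):
  c_1 = (-15)·(-20) + (-6)·(74) + (-8)·(-13) + 0·18 + 3·14 = 2
  c_2 = (7)·(-20) + 3·74 + (5)·(-13) + 1·18 + (-2)·(14) = 7
  c_3 = (-10)·(-20) + (-4)·(74) + (-6)·(-13) + (-1)·(18) + 3·14 = 6
  c_4 = (-5)·(-20) + (-2)·(74) + (-3)·(-13) + 0·18 + 1·14 = 5
  c_5 = (-2)·(-20) + (-1)·(74) + (-4)·(-13) + (-1)·(18) + 0·14 = 0
Base-2 expansion of each c_i:
  c_1 = 2 = 0·2^0 + 1·2^1
  c_2 = 7 = 1·2^0 + 1·2^1 + 1·2^2
  c_3 = 6 = 0·2^0 + 1·2^1 + 1·2^2
  c_4 = 5 = 1·2^0 + 0·2^1 + 1·2^2
  c_5 = 0
p-restricted factor λ_0 = (0, 1, 0, 1, 0)
p-restricted factor λ_1 = (1, 1, 1, 0, 0)
p-restricted factor λ_2 = (0, 1, 1, 1, 0)

((0, 1, 0, 1, 0), (1, 1, 1, 0, 0), (0, 1, 1, 1, 0))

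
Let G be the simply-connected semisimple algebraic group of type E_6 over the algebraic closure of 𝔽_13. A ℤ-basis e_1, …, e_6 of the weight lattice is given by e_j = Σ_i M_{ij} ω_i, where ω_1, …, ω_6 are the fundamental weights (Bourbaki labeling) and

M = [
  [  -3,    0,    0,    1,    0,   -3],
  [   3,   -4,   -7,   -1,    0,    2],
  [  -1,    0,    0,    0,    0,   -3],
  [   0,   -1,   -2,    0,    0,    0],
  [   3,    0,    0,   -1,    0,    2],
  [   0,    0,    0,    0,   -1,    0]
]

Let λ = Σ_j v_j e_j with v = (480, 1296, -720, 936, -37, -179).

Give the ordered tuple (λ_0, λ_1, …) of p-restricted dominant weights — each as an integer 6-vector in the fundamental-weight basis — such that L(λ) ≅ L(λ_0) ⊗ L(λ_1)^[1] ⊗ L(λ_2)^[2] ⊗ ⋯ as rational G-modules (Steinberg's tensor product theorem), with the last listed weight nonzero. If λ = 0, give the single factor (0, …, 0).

Compute c_i = Σ_j M_{ij} v_j with v = (480, 1296, -720, 936, -37, -179):
  c_1 = (-3)·(480) + (0)·(1296) + (0)·(-720) + (1)·(936) + (0)·(-37) + (-3)·(-179) = 33
  c_2 = (3)·(480) + (-4)·(1296) + (-7)·(-720) + (-1)·(936) + (0)·(-37) + (2)·(-179) = 2
  c_3 = (-1)·(480) + (0)·(1296) + (0)·(-720) + (0)·(936) + (0)·(-37) + (-3)·(-179) = 57
  c_4 = (0)·(480) + (-1)·(1296) + (-2)·(-720) + (0)·(936) + (0)·(-37) + (0)·(-179) = 144
  c_5 = (3)·(480) + (0)·(1296) + (0)·(-720) + (-1)·(936) + (0)·(-37) + (2)·(-179) = 146
  c_6 = (0)·(480) + (0)·(1296) + (0)·(-720) + (0)·(936) + (-1)·(-37) + (0)·(-179) = 37
Base-13 expansion of each c_i:
  c_1 = 33 = 7·13^0 + 2·13^1
  c_2 = 2 = 2·13^0
  c_3 = 57 = 5·13^0 + 4·13^1
  c_4 = 144 = 1·13^0 + 11·13^1
  c_5 = 146 = 3·13^0 + 11·13^1
  c_6 = 37 = 11·13^0 + 2·13^1
λ_0 = (7, 2, 5, 1, 3, 11)
λ_1 = (2, 0, 4, 11, 11, 2)

((7, 2, 5, 1, 3, 11), (2, 0, 4, 11, 11, 2))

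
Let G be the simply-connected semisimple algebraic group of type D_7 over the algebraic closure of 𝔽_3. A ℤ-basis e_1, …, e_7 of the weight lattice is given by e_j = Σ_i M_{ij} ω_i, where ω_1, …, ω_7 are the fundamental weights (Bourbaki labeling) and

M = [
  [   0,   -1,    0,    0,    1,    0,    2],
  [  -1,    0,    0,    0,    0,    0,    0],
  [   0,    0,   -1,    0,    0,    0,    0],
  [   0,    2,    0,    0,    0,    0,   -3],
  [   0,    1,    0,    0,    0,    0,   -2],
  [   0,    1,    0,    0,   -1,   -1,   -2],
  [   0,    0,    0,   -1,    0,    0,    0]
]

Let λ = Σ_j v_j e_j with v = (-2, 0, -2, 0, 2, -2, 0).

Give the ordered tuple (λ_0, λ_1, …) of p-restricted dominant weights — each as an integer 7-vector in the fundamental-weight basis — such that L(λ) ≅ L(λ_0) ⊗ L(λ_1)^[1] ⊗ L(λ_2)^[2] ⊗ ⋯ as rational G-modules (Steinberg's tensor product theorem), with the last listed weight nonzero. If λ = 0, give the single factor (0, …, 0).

Compute c_i = Σ_j M_{ij} v_j with v = (-2, 0, -2, 0, 2, -2, 0):
  c_1 = (0)·(-2) + (-1)·(0) + (0)·(-2) + (0)·(0) + (1)·(2) + (0)·(-2) + (2)·(0) = 2
  c_2 = (-1)·(-2) + (0)·(0) + (0)·(-2) + (0)·(0) + (0)·(2) + (0)·(-2) + (0)·(0) = 2
  c_3 = (0)·(-2) + (0)·(0) + (-1)·(-2) + (0)·(0) + (0)·(2) + (0)·(-2) + (0)·(0) = 2
  c_4 = (0)·(-2) + (2)·(0) + (0)·(-2) + (0)·(0) + (0)·(2) + (0)·(-2) + (-3)·(0) = 0
  c_5 = (0)·(-2) + (1)·(0) + (0)·(-2) + (0)·(0) + (0)·(2) + (0)·(-2) + (-2)·(0) = 0
  c_6 = (0)·(-2) + (1)·(0) + (0)·(-2) + (0)·(0) + (-1)·(2) + (-1)·(-2) + (-2)·(0) = 0
  c_7 = (0)·(-2) + (0)·(0) + (0)·(-2) + (-1)·(0) + (0)·(2) + (0)·(-2) + (0)·(0) = 0
Base-3 expansion of each c_i:
  c_1 = 2 = 2·3^0
  c_2 = 2 = 2·3^0
  c_3 = 2 = 2·3^0
  c_4 = 0
  c_5 = 0
  c_6 = 0
  c_7 = 0
λ_0 = (2, 2, 2, 0, 0, 0, 0)

((2, 2, 2, 0, 0, 0, 0),)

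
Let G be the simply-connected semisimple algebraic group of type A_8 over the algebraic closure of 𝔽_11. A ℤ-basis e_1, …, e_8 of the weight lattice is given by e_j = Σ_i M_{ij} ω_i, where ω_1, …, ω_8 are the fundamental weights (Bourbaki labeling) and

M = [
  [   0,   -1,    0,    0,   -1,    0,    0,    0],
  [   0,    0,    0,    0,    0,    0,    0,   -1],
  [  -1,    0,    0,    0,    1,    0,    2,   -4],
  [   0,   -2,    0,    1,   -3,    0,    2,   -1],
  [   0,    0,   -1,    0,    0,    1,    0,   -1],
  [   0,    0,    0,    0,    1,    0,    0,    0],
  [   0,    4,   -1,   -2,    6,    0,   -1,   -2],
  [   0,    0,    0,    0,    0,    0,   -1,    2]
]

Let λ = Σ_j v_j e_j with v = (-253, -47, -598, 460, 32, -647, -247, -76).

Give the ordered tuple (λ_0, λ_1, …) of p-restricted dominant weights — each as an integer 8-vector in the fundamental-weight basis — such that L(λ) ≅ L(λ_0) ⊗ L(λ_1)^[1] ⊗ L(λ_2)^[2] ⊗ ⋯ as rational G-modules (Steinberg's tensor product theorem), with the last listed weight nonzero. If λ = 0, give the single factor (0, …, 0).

((4, 10, 7, 7, 5, 10, 4, 7), (1, 6, 8, 3, 2, 2, 7, 8))

ω-coordinates c = M·v, v = (-253, -47, -598, 460, 32, -647, -247, -76):
  c_1 = (0)·(-253) + (-1)·(-47) + (0)·(-598) + (0)·(460) + (-1)·(32) + (0)·(-647) + (0)·(-247) + (0)·(-76) = 15
  c_2 = (0)·(-253) + (0)·(-47) + (0)·(-598) + (0)·(460) + (0)·(32) + (0)·(-647) + (0)·(-247) + (-1)·(-76) = 76
  c_3 = (-1)·(-253) + (0)·(-47) + (0)·(-598) + (0)·(460) + (1)·(32) + (0)·(-647) + (2)·(-247) + (-4)·(-76) = 95
  c_4 = (0)·(-253) + (-2)·(-47) + (0)·(-598) + (1)·(460) + (-3)·(32) + (0)·(-647) + (2)·(-247) + (-1)·(-76) = 40
  c_5 = (0)·(-253) + (0)·(-47) + (-1)·(-598) + (0)·(460) + (0)·(32) + (1)·(-647) + (0)·(-247) + (-1)·(-76) = 27
  c_6 = (0)·(-253) + (0)·(-47) + (0)·(-598) + (0)·(460) + (1)·(32) + (0)·(-647) + (0)·(-247) + (0)·(-76) = 32
  c_7 = (0)·(-253) + (4)·(-47) + (-1)·(-598) + (-2)·(460) + (6)·(32) + (0)·(-647) + (-1)·(-247) + (-2)·(-76) = 81
  c_8 = (0)·(-253) + (0)·(-47) + (0)·(-598) + (0)·(460) + (0)·(32) + (0)·(-647) + (-1)·(-247) + (2)·(-76) = 95
p = 11; digits c_i = Σ_j d_{ij}·11^j, 0 ≤ d_{ij} < 11:
  c_1 = 15 = 4·11^0 + 1·11^1
  c_2 = 76 = 10·11^0 + 6·11^1
  c_3 = 95 = 7·11^0 + 8·11^1
  c_4 = 40 = 7·11^0 + 3·11^1
  c_5 = 27 = 5·11^0 + 2·11^1
  c_6 = 32 = 10·11^0 + 2·11^1
  c_7 = 81 = 4·11^0 + 7·11^1
  c_8 = 95 = 7·11^0 + 8·11^1
Factor λ_0 = (4, 10, 7, 7, 5, 10, 4, 7)
Factor λ_1 = (1, 6, 8, 3, 2, 2, 7, 8)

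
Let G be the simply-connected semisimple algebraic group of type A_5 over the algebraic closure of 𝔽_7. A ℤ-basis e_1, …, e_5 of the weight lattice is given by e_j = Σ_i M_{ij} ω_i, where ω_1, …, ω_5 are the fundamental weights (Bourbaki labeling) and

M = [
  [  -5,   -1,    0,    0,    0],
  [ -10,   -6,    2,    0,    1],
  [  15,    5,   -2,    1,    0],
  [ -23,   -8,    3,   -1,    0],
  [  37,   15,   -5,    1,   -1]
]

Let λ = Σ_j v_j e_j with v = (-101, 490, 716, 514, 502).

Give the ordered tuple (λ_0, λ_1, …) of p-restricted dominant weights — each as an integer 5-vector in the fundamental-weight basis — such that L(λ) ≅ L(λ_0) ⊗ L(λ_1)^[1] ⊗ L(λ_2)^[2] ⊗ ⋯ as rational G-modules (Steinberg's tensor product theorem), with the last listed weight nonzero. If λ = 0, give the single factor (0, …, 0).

ω-coordinates c = M·v, v = (-101, 490, 716, 514, 502):
  c_1 = -5*-101 + -1*490 + 0*716 + 0*514 + 0*502 = 15
  c_2 = -10*-101 + -6*490 + 2*716 + 0*514 + 1*502 = 4
  c_3 = 15*-101 + 5*490 + -2*716 + 1*514 + 0*502 = 17
  c_4 = -23*-101 + -8*490 + 3*716 + -1*514 + 0*502 = 37
  c_5 = 37*-101 + 15*490 + -5*716 + 1*514 + -1*502 = 45
Expand coordinatewise in base 7:
  c_1 = 15 = 1·7^0 + 2·7^1
  c_2 = 4 = 4·7^0
  c_3 = 17 = 3·7^0 + 2·7^1
  c_4 = 37 = 2·7^0 + 5·7^1
  c_5 = 45 = 3·7^0 + 6·7^1
p-restricted factor λ_0 = (1, 4, 3, 2, 3)
p-restricted factor λ_1 = (2, 0, 2, 5, 6)

((1, 4, 3, 2, 3), (2, 0, 2, 5, 6))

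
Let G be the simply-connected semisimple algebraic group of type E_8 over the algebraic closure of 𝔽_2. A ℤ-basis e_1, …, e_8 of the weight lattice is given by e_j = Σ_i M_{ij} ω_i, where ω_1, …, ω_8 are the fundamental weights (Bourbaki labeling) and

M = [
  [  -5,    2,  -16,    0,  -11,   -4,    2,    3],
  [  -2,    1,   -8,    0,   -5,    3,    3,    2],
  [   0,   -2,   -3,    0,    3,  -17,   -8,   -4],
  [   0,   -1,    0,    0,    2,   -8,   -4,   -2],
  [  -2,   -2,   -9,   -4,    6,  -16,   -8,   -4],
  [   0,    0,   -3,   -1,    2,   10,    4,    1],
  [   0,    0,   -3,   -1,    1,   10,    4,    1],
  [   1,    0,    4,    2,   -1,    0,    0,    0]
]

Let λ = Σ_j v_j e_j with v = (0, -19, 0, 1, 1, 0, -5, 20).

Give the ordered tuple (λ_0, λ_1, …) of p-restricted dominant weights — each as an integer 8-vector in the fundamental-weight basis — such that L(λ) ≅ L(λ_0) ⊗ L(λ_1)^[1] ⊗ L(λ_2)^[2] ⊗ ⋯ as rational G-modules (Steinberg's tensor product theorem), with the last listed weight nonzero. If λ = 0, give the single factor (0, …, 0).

((1, 1, 1, 1, 0, 1, 0, 1),)

ω-coordinates c = M·v, v = (0, -19, 0, 1, 1, 0, -5, 20):
  c_1 = (-5)·(0) + (2)·(-19) + (-16)·(0) + 0·1 + (-11)·(1) + (-4)·(0) + (2)·(-5) + 3·20 = 1
  c_2 = (-2)·(0) + (1)·(-19) + (-8)·(0) + 0·1 + (-5)·(1) + 3·0 + (3)·(-5) + 2·20 = 1
  c_3 = 0·0 + (-2)·(-19) + (-3)·(0) + 0·1 + 3·1 + (-17)·(0) + (-8)·(-5) + (-4)·(20) = 1
  c_4 = 0·0 + (-1)·(-19) + 0·0 + 0·1 + 2·1 + (-8)·(0) + (-4)·(-5) + (-2)·(20) = 1
  c_5 = (-2)·(0) + (-2)·(-19) + (-9)·(0) + (-4)·(1) + 6·1 + (-16)·(0) + (-8)·(-5) + (-4)·(20) = 0
  c_6 = 0·0 + (0)·(-19) + (-3)·(0) + (-1)·(1) + 2·1 + 10·0 + (4)·(-5) + 1·20 = 1
  c_7 = 0·0 + (0)·(-19) + (-3)·(0) + (-1)·(1) + 1·1 + 10·0 + (4)·(-5) + 1·20 = 0
  c_8 = 1·0 + (0)·(-19) + 4·0 + 2·1 + (-1)·(1) + 0·0 + (0)·(-5) + 0·20 = 1
Expand coordinatewise in base 2:
  c_1 = 1 = 1·2^0
  c_2 = 1 = 1·2^0
  c_3 = 1 = 1·2^0
  c_4 = 1 = 1·2^0
  c_5 = 0
  c_6 = 1 = 1·2^0
  c_7 = 0
  c_8 = 1 = 1·2^0
Factor λ_0 = (1, 1, 1, 1, 0, 1, 0, 1)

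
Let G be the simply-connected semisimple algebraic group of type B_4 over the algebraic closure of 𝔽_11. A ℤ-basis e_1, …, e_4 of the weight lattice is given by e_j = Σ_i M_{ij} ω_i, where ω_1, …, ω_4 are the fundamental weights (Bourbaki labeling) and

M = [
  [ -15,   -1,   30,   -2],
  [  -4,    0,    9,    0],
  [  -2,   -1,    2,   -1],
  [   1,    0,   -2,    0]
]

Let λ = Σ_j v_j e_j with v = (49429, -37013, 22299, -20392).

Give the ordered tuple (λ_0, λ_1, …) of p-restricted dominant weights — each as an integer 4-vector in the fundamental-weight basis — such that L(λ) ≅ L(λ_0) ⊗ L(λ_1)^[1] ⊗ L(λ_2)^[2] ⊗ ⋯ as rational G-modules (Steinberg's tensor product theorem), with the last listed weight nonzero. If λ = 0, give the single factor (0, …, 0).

Compute c_i = Σ_j M_{ij} v_j with v = (49429, -37013, 22299, -20392):
  c_1 = -15*49429 + -1*-37013 + 30*22299 + -2*-20392 = 5332
  c_2 = -4*49429 + 0*-37013 + 9*22299 + 0*-20392 = 2975
  c_3 = -2*49429 + -1*-37013 + 2*22299 + -1*-20392 = 3145
  c_4 = 1*49429 + 0*-37013 + -2*22299 + 0*-20392 = 4831
p = 11; digits c_i = Σ_j d_{ij}·11^j, 0 ≤ d_{ij} < 11:
  c_1 = 5332 = 8·11^0 + 0·11^1 + 0·11^2 + 4·11^3
  c_2 = 2975 = 5·11^0 + 6·11^1 + 2·11^2 + 2·11^3
  c_3 = 3145 = 10·11^0 + 10·11^1 + 3·11^2 + 2·11^3
  c_4 = 4831 = 2·11^0 + 10·11^1 + 6·11^2 + 3·11^3
p-restricted factor λ_0 = (8, 5, 10, 2)
p-restricted factor λ_1 = (0, 6, 10, 10)
p-restricted factor λ_2 = (0, 2, 3, 6)
p-restricted factor λ_3 = (4, 2, 2, 3)

((8, 5, 10, 2), (0, 6, 10, 10), (0, 2, 3, 6), (4, 2, 2, 3))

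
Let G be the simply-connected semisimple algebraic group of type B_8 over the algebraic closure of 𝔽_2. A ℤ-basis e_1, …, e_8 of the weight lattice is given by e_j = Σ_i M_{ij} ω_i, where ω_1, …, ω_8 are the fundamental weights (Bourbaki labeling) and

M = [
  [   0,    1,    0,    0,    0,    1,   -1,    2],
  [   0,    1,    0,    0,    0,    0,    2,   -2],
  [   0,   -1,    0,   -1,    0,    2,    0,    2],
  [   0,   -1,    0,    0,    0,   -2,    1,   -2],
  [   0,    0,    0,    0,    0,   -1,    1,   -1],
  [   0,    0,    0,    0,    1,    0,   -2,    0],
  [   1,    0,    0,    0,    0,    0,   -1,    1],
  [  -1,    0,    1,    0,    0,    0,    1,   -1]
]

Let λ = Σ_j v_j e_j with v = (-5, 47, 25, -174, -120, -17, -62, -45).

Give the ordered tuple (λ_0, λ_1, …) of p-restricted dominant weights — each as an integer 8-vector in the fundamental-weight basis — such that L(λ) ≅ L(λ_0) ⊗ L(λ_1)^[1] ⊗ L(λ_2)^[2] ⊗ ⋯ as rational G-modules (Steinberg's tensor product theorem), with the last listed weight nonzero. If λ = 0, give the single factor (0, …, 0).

Converting to the ω-basis (c_i = row i of M dotted with v = (-5, 47, 25, -174, -120, -17, -62, -45)):
  c_1 = 0*-5 + 1*47 + 0*25 + 0*-174 + 0*-120 + 1*-17 + -1*-62 + 2*-45 = 2
  c_2 = 0*-5 + 1*47 + 0*25 + 0*-174 + 0*-120 + 0*-17 + 2*-62 + -2*-45 = 13
  c_3 = 0*-5 + -1*47 + 0*25 + -1*-174 + 0*-120 + 2*-17 + 0*-62 + 2*-45 = 3
  c_4 = 0*-5 + -1*47 + 0*25 + 0*-174 + 0*-120 + -2*-17 + 1*-62 + -2*-45 = 15
  c_5 = 0*-5 + 0*47 + 0*25 + 0*-174 + 0*-120 + -1*-17 + 1*-62 + -1*-45 = 0
  c_6 = 0*-5 + 0*47 + 0*25 + 0*-174 + 1*-120 + 0*-17 + -2*-62 + 0*-45 = 4
  c_7 = 1*-5 + 0*47 + 0*25 + 0*-174 + 0*-120 + 0*-17 + -1*-62 + 1*-45 = 12
  c_8 = -1*-5 + 0*47 + 1*25 + 0*-174 + 0*-120 + 0*-17 + 1*-62 + -1*-45 = 13
Writing each c_i in base p = 2:
  c_1 = 2 = 0·2^0 + 1·2^1
  c_2 = 13 = 1·2^0 + 0·2^1 + 1·2^2 + 1·2^3
  c_3 = 3 = 1·2^0 + 1·2^1
  c_4 = 15 = 1·2^0 + 1·2^1 + 1·2^2 + 1·2^3
  c_5 = 0
  c_6 = 4 = 0·2^0 + 0·2^1 + 1·2^2
  c_7 = 12 = 0·2^0 + 0·2^1 + 1·2^2 + 1·2^3
  c_8 = 13 = 1·2^0 + 0·2^1 + 1·2^2 + 1·2^3
λ_0 = (0, 1, 1, 1, 0, 0, 0, 1)
λ_1 = (1, 0, 1, 1, 0, 0, 0, 0)
λ_2 = (0, 1, 0, 1, 0, 1, 1, 1)
λ_3 = (0, 1, 0, 1, 0, 0, 1, 1)

((0, 1, 1, 1, 0, 0, 0, 1), (1, 0, 1, 1, 0, 0, 0, 0), (0, 1, 0, 1, 0, 1, 1, 1), (0, 1, 0, 1, 0, 0, 1, 1))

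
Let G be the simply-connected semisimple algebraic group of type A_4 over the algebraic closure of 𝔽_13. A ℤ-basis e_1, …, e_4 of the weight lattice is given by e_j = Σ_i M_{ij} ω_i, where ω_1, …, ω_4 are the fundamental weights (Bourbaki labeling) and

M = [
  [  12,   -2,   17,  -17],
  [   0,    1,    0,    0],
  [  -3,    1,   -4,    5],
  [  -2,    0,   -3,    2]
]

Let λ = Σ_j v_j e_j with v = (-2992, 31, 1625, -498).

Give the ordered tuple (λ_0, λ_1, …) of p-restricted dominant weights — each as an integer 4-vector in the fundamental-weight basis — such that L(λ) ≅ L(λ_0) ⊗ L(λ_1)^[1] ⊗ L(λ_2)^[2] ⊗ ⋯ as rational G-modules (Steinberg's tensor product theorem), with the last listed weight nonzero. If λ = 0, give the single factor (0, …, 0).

Change of basis e → ω: c = M·v where v = (-2992, 31, 1625, -498):
  c_1 = (12)·(-2992) + (-2)·(31) + (17)·(1625) + (-17)·(-498) = 125
  c_2 = (0)·(-2992) + (1)·(31) + (0)·(1625) + (0)·(-498) = 31
  c_3 = (-3)·(-2992) + (1)·(31) + (-4)·(1625) + (5)·(-498) = 17
  c_4 = (-2)·(-2992) + (0)·(31) + (-3)·(1625) + (2)·(-498) = 113
p = 13; digits c_i = Σ_j d_{ij}·13^j, 0 ≤ d_{ij} < 13:
  c_1 = 125 = 8·13^0 + 9·13^1
  c_2 = 31 = 5·13^0 + 2·13^1
  c_3 = 17 = 4·13^0 + 1·13^1
  c_4 = 113 = 9·13^0 + 8·13^1
Factor λ_0 = (8, 5, 4, 9)
Factor λ_1 = (9, 2, 1, 8)

((8, 5, 4, 9), (9, 2, 1, 8))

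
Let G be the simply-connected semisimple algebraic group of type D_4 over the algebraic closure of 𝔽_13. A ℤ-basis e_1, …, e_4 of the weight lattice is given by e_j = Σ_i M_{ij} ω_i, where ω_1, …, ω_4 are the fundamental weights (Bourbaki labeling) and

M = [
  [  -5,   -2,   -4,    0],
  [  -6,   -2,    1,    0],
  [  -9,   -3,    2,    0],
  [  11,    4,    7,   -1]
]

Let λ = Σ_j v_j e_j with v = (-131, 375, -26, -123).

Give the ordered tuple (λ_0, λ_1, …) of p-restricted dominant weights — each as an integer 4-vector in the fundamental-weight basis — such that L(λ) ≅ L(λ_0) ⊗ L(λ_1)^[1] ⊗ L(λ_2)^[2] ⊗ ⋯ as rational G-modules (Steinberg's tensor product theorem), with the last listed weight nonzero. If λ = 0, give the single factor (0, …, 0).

((9, 10, 2, 0),)

In the fundamental-weight basis, λ has coordinates c = M·v (v = (-131, 375, -26, -123)):
  c_1 = (-5)·(-131) + (-2)·(375) + (-4)·(-26) + (0)·(-123) = 9
  c_2 = (-6)·(-131) + (-2)·(375) + (1)·(-26) + (0)·(-123) = 10
  c_3 = (-9)·(-131) + (-3)·(375) + (2)·(-26) + (0)·(-123) = 2
  c_4 = (11)·(-131) + 4·375 + (7)·(-26) + (-1)·(-123) = 0
Expand coordinatewise in base 13:
  c_1 = 9 = 9·13^0
  c_2 = 10 = 10·13^0
  c_3 = 2 = 2·13^0
  c_4 = 0
Factor λ_0 = (9, 10, 2, 0)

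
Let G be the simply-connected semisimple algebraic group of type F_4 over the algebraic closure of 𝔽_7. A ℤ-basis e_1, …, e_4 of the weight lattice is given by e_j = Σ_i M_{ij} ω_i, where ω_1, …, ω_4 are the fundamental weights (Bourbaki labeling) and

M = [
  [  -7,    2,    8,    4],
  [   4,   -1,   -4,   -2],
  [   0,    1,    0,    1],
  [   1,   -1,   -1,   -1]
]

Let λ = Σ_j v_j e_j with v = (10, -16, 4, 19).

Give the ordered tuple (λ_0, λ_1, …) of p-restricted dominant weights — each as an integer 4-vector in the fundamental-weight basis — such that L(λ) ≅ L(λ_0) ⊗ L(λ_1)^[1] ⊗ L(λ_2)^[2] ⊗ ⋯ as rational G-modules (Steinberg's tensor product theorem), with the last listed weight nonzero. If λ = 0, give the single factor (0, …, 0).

Change of basis e → ω: c = M·v where v = (10, -16, 4, 19):
  c_1 = (-7)·(10) + (2)·(-16) + 8·4 + 4·19 = 6
  c_2 = 4·10 + (-1)·(-16) + (-4)·(4) + (-2)·(19) = 2
  c_3 = 0·10 + (1)·(-16) + 0·4 + 1·19 = 3
  c_4 = 1·10 + (-1)·(-16) + (-1)·(4) + (-1)·(19) = 3
Writing each c_i in base p = 7:
  c_1 = 6 = 6·7^0
  c_2 = 2 = 2·7^0
  c_3 = 3 = 3·7^0
  c_4 = 3 = 3·7^0
p-restricted factor λ_0 = (6, 2, 3, 3)

((6, 2, 3, 3),)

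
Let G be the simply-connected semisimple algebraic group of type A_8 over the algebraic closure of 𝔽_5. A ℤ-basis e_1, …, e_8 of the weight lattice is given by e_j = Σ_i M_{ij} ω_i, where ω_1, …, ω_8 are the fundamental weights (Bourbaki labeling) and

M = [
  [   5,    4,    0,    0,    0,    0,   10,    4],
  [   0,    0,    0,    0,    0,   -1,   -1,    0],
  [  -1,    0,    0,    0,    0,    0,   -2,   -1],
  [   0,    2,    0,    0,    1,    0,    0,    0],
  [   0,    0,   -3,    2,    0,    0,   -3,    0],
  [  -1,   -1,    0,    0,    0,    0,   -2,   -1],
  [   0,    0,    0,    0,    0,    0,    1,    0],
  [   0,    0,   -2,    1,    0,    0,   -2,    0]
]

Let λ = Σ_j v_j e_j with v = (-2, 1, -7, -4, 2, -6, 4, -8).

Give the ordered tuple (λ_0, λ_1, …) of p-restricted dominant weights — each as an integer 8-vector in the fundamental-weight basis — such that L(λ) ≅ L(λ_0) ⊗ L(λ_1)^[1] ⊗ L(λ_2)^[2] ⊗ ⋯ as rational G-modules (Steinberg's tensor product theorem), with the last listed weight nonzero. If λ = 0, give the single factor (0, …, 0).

((2, 2, 2, 4, 1, 1, 4, 2),)

Compute c_i = Σ_j M_{ij} v_j with v = (-2, 1, -7, -4, 2, -6, 4, -8):
  c_1 = 5*-2 + 4*1 + 0*-7 + 0*-4 + 0*2 + 0*-6 + 10*4 + 4*-8 = 2
  c_2 = 0*-2 + 0*1 + 0*-7 + 0*-4 + 0*2 + -1*-6 + -1*4 + 0*-8 = 2
  c_3 = -1*-2 + 0*1 + 0*-7 + 0*-4 + 0*2 + 0*-6 + -2*4 + -1*-8 = 2
  c_4 = 0*-2 + 2*1 + 0*-7 + 0*-4 + 1*2 + 0*-6 + 0*4 + 0*-8 = 4
  c_5 = 0*-2 + 0*1 + -3*-7 + 2*-4 + 0*2 + 0*-6 + -3*4 + 0*-8 = 1
  c_6 = -1*-2 + -1*1 + 0*-7 + 0*-4 + 0*2 + 0*-6 + -2*4 + -1*-8 = 1
  c_7 = 0*-2 + 0*1 + 0*-7 + 0*-4 + 0*2 + 0*-6 + 1*4 + 0*-8 = 4
  c_8 = 0*-2 + 0*1 + -2*-7 + 1*-4 + 0*2 + 0*-6 + -2*4 + 0*-8 = 2
Writing each c_i in base p = 5:
  c_1 = 2 = 2·5^0
  c_2 = 2 = 2·5^0
  c_3 = 2 = 2·5^0
  c_4 = 4 = 4·5^0
  c_5 = 1 = 1·5^0
  c_6 = 1 = 1·5^0
  c_7 = 4 = 4·5^0
  c_8 = 2 = 2·5^0
Factor λ_0 = (2, 2, 2, 4, 1, 1, 4, 2)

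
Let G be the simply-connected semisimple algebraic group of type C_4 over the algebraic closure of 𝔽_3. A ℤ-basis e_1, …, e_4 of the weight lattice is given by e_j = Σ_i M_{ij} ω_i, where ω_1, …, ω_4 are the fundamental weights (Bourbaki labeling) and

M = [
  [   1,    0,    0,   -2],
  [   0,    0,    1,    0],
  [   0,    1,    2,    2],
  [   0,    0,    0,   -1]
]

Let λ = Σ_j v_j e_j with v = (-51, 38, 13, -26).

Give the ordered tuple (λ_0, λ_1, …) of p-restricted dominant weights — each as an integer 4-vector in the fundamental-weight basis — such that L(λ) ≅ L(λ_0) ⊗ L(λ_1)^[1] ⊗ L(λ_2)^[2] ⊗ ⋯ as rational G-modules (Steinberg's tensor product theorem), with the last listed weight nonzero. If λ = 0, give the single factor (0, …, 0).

((1, 1, 0, 2), (0, 1, 1, 2), (0, 1, 1, 2))

In the fundamental-weight basis, λ has coordinates c = M·v (v = (-51, 38, 13, -26)):
  c_1 = (1)·(-51) + 0·38 + 0·13 + (-2)·(-26) = 1
  c_2 = (0)·(-51) + 0·38 + 1·13 + (0)·(-26) = 13
  c_3 = (0)·(-51) + 1·38 + 2·13 + (2)·(-26) = 12
  c_4 = (0)·(-51) + 0·38 + 0·13 + (-1)·(-26) = 26
Writing each c_i in base p = 3:
  c_1 = 1 = 1·3^0
  c_2 = 13 = 1·3^0 + 1·3^1 + 1·3^2
  c_3 = 12 = 0·3^0 + 1·3^1 + 1·3^2
  c_4 = 26 = 2·3^0 + 2·3^1 + 2·3^2
p-restricted factor λ_0 = (1, 1, 0, 2)
p-restricted factor λ_1 = (0, 1, 1, 2)
p-restricted factor λ_2 = (0, 1, 1, 2)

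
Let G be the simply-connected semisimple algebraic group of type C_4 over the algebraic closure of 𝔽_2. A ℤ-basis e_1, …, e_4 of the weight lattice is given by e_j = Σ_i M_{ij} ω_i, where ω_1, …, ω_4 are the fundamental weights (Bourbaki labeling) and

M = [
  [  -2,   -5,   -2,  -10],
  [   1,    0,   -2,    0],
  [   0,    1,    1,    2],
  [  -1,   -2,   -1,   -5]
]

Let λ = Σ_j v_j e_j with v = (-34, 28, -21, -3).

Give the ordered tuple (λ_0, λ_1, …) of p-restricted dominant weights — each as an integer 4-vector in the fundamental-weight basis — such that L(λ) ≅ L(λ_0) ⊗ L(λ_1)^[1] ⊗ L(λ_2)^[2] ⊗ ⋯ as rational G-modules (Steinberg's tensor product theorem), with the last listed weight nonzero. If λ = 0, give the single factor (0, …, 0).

((0, 0, 1, 0), (0, 0, 0, 1), (0, 0, 0, 1), (0, 1, 0, 1))

Change of basis e → ω: c = M·v where v = (-34, 28, -21, -3):
  c_1 = (-2)·(-34) + (-5)·(28) + (-2)·(-21) + (-10)·(-3) = 0
  c_2 = (1)·(-34) + (0)·(28) + (-2)·(-21) + (0)·(-3) = 8
  c_3 = (0)·(-34) + (1)·(28) + (1)·(-21) + (2)·(-3) = 1
  c_4 = (-1)·(-34) + (-2)·(28) + (-1)·(-21) + (-5)·(-3) = 14
Writing each c_i in base p = 2:
  c_1 = 0
  c_2 = 8 = 0·2^0 + 0·2^1 + 0·2^2 + 1·2^3
  c_3 = 1 = 1·2^0
  c_4 = 14 = 0·2^0 + 1·2^1 + 1·2^2 + 1·2^3
Factor λ_0 = (0, 0, 1, 0)
Factor λ_1 = (0, 0, 0, 1)
Factor λ_2 = (0, 0, 0, 1)
Factor λ_3 = (0, 1, 0, 1)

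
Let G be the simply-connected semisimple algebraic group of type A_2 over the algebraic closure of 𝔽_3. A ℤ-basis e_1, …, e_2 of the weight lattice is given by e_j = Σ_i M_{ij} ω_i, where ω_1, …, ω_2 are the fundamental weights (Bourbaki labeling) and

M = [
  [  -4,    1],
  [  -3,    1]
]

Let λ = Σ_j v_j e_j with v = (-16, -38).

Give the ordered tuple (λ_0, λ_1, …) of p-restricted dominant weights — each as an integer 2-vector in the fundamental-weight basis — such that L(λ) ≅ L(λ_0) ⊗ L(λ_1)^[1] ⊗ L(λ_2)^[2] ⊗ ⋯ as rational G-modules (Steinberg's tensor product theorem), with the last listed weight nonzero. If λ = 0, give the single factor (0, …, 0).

Converting to the ω-basis (c_i = row i of M dotted with v = (-16, -38)):
  c_1 = (-4)·(-16) + (1)·(-38) = 26
  c_2 = (-3)·(-16) + (1)·(-38) = 10
Writing each c_i in base p = 3:
  c_1 = 26 = 2·3^0 + 2·3^1 + 2·3^2
  c_2 = 10 = 1·3^0 + 0·3^1 + 1·3^2
p-restricted factor λ_0 = (2, 1)
p-restricted factor λ_1 = (2, 0)
p-restricted factor λ_2 = (2, 1)

((2, 1), (2, 0), (2, 1))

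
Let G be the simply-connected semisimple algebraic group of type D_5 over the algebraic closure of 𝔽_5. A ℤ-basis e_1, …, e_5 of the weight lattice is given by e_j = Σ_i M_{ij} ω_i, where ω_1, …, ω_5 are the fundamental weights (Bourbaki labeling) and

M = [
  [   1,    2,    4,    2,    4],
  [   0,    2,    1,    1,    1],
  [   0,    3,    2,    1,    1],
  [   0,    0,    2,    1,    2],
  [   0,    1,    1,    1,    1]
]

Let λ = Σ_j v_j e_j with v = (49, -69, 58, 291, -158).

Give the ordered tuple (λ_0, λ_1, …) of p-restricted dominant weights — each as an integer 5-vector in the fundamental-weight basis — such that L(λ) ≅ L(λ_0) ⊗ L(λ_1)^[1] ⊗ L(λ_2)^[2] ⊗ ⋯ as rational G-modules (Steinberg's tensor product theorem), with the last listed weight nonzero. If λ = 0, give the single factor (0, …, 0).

((3, 3, 2, 1, 2), (3, 0, 3, 3, 4), (3, 2, 1, 3, 4))

Converting to the ω-basis (c_i = row i of M dotted with v = (49, -69, 58, 291, -158)):
  c_1 = 1*49 + 2*-69 + 4*58 + 2*291 + 4*-158 = 93
  c_2 = 0*49 + 2*-69 + 1*58 + 1*291 + 1*-158 = 53
  c_3 = 0*49 + 3*-69 + 2*58 + 1*291 + 1*-158 = 42
  c_4 = 0*49 + 0*-69 + 2*58 + 1*291 + 2*-158 = 91
  c_5 = 0*49 + 1*-69 + 1*58 + 1*291 + 1*-158 = 122
p = 5; digits c_i = Σ_j d_{ij}·5^j, 0 ≤ d_{ij} < 5:
  c_1 = 93 = 3·5^0 + 3·5^1 + 3·5^2
  c_2 = 53 = 3·5^0 + 0·5^1 + 2·5^2
  c_3 = 42 = 2·5^0 + 3·5^1 + 1·5^2
  c_4 = 91 = 1·5^0 + 3·5^1 + 3·5^2
  c_5 = 122 = 2·5^0 + 4·5^1 + 4·5^2
λ_0 = (3, 3, 2, 1, 2)
λ_1 = (3, 0, 3, 3, 4)
λ_2 = (3, 2, 1, 3, 4)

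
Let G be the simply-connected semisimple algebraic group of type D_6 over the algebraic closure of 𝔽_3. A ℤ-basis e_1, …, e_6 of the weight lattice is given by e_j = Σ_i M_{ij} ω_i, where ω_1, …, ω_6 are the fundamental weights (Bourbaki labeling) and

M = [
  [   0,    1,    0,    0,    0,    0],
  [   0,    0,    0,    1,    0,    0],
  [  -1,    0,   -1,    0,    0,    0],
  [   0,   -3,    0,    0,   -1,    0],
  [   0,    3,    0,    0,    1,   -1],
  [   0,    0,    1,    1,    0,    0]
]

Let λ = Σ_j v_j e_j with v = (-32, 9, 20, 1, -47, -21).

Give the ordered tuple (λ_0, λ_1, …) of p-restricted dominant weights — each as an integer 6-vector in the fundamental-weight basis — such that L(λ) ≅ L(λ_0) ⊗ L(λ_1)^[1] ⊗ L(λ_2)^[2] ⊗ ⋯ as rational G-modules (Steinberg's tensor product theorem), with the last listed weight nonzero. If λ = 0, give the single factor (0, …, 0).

Converting to the ω-basis (c_i = row i of M dotted with v = (-32, 9, 20, 1, -47, -21)):
  c_1 = (0)·(-32) + (1)·(9) + (0)·(20) + (0)·(1) + (0)·(-47) + (0)·(-21) = 9
  c_2 = (0)·(-32) + (0)·(9) + (0)·(20) + (1)·(1) + (0)·(-47) + (0)·(-21) = 1
  c_3 = (-1)·(-32) + (0)·(9) + (-1)·(20) + (0)·(1) + (0)·(-47) + (0)·(-21) = 12
  c_4 = (0)·(-32) + (-3)·(9) + (0)·(20) + (0)·(1) + (-1)·(-47) + (0)·(-21) = 20
  c_5 = (0)·(-32) + (3)·(9) + (0)·(20) + (0)·(1) + (1)·(-47) + (-1)·(-21) = 1
  c_6 = (0)·(-32) + (0)·(9) + (1)·(20) + (1)·(1) + (0)·(-47) + (0)·(-21) = 21
p = 3; digits c_i = Σ_j d_{ij}·3^j, 0 ≤ d_{ij} < 3:
  c_1 = 9 = 0·3^0 + 0·3^1 + 1·3^2
  c_2 = 1 = 1·3^0
  c_3 = 12 = 0·3^0 + 1·3^1 + 1·3^2
  c_4 = 20 = 2·3^0 + 0·3^1 + 2·3^2
  c_5 = 1 = 1·3^0
  c_6 = 21 = 0·3^0 + 1·3^1 + 2·3^2
Factor λ_0 = (0, 1, 0, 2, 1, 0)
Factor λ_1 = (0, 0, 1, 0, 0, 1)
Factor λ_2 = (1, 0, 1, 2, 0, 2)

((0, 1, 0, 2, 1, 0), (0, 0, 1, 0, 0, 1), (1, 0, 1, 2, 0, 2))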